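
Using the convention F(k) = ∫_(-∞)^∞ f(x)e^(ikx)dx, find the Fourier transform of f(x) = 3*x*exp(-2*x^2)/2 3*sqrt(2)*I*sqrt(pi)*k*exp(-k^2/8)/16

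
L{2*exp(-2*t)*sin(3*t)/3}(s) 2/((s+2)^2+9)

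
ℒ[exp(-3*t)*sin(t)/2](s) 1/(2*((s + 3)^2 + 1))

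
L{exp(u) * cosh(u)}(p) (p - 1)/(p * (p - 2))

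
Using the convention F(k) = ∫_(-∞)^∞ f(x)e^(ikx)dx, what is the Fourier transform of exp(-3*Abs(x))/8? 3/(4*(k^2+9))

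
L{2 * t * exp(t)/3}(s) 2/(3 * (s - 1)^2)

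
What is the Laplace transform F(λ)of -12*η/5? -12/(5*λ^2)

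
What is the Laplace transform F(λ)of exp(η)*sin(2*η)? 2/((λ - 1)^2+4)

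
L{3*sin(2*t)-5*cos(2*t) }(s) 6/(s^2 + 4)-5*s/(s^2 + 4) 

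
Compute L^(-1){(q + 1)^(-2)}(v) v*exp(-v)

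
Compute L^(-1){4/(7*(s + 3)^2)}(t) 4*t*exp(-3*t)/7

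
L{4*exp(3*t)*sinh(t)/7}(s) 4/(7*((s - 3)^2 - 1))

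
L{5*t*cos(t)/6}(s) 5*(s^2 - 1)/(6*(s^2 + 1)^2)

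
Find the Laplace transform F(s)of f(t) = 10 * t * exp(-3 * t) 10/(s + 3)^2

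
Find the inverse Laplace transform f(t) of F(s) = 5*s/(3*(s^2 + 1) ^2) 5*t*sin(t) /6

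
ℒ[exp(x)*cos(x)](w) (w - 1)/((w - 1)^2 + 1)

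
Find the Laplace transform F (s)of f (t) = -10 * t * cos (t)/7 10 * (1 - s^2)/ (7 * (s^2 + 1)^2)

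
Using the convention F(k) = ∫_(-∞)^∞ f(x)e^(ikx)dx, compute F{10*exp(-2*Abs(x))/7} 40/(7*(k^2 + 4))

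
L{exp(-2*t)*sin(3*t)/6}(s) 1/(2*((s+2)^2+9))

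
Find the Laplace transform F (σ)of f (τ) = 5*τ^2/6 5/ (3*σ^3)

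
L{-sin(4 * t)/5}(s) -4/(5 * s^2 + 80)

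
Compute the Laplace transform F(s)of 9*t 9/s^2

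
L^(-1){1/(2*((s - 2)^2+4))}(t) exp(2*t)*sin(2*t)/4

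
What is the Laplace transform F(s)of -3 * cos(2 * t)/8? -3 * s/(8 * s^2+32)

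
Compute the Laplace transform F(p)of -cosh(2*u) -p/(p^2 - 4)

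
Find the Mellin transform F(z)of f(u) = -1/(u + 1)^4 pi*(z - 3)*(z - 2)*(z - 1)/(6*sin(pi*z))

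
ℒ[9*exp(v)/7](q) 9/(7*(q - 1))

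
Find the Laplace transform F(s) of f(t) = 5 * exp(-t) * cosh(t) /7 5 * (s + 1) /(7 * s * (s + 2) ) 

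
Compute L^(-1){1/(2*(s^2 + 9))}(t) sin(3*t)/6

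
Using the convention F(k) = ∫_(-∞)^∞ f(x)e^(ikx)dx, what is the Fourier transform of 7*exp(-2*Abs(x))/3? 28/(3*(k^2 + 4))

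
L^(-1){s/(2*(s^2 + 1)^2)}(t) t*sin(t)/4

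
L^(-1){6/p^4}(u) u^3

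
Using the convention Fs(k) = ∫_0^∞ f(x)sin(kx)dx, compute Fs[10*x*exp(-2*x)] 40*k/(k^2 + 4)^2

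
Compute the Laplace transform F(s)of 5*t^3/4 15/(2*s^4)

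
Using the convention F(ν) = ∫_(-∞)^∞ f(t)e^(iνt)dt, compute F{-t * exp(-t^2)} -I * sqrt(pi) * ν * exp(-ν^2/4)/2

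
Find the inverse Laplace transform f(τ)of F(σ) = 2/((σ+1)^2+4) exp(-τ) * sin(2 * τ)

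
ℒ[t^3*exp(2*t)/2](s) 3/(s - 2)^4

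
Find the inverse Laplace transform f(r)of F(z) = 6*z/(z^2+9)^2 r*sin(3*r)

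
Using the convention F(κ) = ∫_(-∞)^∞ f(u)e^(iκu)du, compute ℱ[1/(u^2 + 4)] pi*exp(-2*Abs(κ))/2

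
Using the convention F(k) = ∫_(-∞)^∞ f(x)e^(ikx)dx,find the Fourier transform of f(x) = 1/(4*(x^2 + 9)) pi*exp(-3*Abs(k))/12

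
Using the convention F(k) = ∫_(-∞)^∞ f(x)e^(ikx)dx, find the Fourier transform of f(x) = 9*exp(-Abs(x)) 18/(k^2 + 1)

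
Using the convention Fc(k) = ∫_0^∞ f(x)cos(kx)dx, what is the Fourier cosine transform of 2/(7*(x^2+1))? pi*exp(-k)/7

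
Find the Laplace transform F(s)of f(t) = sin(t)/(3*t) atan(1/s)/3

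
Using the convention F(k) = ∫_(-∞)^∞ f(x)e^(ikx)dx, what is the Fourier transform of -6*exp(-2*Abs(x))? -24/(k^2 + 4)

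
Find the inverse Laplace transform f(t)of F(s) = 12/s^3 6*t^2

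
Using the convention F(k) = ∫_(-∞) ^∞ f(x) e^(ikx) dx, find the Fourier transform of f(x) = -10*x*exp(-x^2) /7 -5*I*sqrt(pi)*k*exp(-k^2/4) /7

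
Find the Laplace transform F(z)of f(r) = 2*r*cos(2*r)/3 2*(z^2 - 4)/(3*(z^2 + 4)^2)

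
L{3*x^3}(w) 18/w^4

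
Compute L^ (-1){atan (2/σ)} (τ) sin (2 * τ)/τ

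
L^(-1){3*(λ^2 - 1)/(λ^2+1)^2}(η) 3*η*cos(η)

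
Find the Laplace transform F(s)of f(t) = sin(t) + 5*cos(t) 1/(s^2 + 1) + 5*s/(s^2 + 1)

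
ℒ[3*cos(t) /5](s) 3*s/(5*(s^2 + 1) ) 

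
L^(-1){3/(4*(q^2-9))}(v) sinh(3*v)/4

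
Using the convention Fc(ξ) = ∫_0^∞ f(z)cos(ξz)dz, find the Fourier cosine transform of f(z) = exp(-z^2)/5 sqrt(pi)*exp(-ξ^2/4)/10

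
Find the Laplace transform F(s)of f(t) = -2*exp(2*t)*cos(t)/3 2*(2 - s)/(3*((s - 2)^2+1))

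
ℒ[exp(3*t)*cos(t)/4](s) (s - 3)/(4*((s - 3)^2 + 1))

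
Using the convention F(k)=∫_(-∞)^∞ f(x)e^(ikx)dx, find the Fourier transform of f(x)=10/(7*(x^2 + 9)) 10*pi*exp(-3*Abs(k))/21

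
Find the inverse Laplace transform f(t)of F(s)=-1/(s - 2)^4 -t^3*exp(2*t)/6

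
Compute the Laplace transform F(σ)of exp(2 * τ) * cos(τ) (σ - 2)/((σ - 2)^2 + 1)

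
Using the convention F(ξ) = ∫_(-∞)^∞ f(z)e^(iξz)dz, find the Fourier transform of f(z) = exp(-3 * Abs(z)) 6/(ξ^2 + 9)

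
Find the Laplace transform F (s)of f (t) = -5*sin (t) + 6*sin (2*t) 12/ (s^2 + 4) - 5/ (s^2 + 1)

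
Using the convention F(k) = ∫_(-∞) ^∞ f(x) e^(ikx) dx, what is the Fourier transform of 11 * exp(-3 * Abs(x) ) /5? 66/(5 * (k^2+9) ) 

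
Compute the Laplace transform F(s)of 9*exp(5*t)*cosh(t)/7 9*(s - 5)/(7*((s - 5)^2 - 1))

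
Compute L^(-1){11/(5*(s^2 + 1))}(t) 11*sin(t)/5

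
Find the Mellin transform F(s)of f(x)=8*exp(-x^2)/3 4*gamma(s/2)/3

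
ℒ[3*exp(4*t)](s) 3/(s - 4)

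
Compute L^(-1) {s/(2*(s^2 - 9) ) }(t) cosh(3*t) /2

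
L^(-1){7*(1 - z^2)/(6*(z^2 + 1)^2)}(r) -7*r*cos(r)/6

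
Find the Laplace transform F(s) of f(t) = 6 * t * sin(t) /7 12 * s/(7 * (s^2 + 1) ^2) 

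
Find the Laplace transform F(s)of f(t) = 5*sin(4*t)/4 5/(s^2 + 16)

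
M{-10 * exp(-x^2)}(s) -5 * gamma(s/2)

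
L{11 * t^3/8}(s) 33/(4 * s^4)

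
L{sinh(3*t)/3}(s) 1/(s^2 - 9)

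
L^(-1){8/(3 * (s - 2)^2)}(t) 8 * t * exp(2 * t)/3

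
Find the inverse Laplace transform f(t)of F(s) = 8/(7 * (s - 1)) 8 * exp(t)/7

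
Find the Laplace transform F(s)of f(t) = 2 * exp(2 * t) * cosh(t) 2 * (s - 2)/((s - 2)^2 - 1)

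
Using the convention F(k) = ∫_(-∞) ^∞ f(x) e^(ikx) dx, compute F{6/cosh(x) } 6*pi/cosh(pi*k/2) 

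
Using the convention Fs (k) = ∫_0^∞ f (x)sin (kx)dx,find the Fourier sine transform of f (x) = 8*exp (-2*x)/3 8*k/ (3*(k^2+4))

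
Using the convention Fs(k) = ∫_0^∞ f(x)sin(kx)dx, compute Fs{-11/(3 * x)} -11 * pi/6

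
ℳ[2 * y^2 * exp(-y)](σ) 2 * gamma(σ + 2)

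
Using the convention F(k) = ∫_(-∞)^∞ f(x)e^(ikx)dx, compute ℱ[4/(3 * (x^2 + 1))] 4 * pi * exp(-Abs(k))/3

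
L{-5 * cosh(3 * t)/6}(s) -5 * s/(6 * s^2-54)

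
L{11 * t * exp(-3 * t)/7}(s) 11/(7 * (s+3)^2)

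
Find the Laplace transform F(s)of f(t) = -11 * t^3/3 -22/s^4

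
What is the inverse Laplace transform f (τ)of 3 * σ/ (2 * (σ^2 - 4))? 3 * cosh (2 * τ)/2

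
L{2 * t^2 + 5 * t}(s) 5/s^2 + 4/s^3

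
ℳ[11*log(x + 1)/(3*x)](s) -11*pi*csc(pi*s)/(3*s - 3)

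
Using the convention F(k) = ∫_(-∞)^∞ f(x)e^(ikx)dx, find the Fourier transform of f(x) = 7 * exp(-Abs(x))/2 7/(k^2+1)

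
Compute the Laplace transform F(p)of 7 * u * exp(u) 7/(p - 1)^2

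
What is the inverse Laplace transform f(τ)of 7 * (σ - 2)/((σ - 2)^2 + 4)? 7 * exp(2 * τ) * cos(2 * τ)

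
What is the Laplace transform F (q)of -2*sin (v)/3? -2/ (3*q^2 + 3)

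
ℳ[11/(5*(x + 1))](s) 11*pi*csc(pi*s)/5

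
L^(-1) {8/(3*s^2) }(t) 8*t/3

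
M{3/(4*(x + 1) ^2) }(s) -3*pi*(s - 1) /(4*sin(pi*s) ) 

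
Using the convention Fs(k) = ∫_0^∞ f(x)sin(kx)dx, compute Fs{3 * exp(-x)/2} 3 * k/(2 * (k^2 + 1))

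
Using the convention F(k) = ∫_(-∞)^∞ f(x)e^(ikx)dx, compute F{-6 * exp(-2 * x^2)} -3 * sqrt(2) * sqrt(pi) * exp(-k^2/8)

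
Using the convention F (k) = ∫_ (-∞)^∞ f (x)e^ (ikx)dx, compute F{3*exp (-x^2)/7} 3*sqrt (pi)*exp (-k^2/4)/7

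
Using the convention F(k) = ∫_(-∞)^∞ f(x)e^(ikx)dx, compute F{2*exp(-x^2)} 2*sqrt(pi)*exp(-k^2/4)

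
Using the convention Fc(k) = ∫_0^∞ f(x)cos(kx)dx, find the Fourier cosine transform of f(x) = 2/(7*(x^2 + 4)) pi*exp(-2*k)/14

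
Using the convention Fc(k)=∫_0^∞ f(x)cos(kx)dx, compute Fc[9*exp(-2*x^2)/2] 9*sqrt(2)*sqrt(pi)*exp(-k^2/8)/8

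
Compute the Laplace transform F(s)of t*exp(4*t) (s - 4)^(-2)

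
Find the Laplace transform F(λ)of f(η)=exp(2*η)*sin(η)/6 1/(6*((λ - 2)^2 + 1))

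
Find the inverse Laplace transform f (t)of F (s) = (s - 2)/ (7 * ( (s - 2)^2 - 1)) exp (2 * t) * cosh (t)/7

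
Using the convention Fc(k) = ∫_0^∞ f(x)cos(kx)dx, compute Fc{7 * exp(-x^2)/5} 7 * sqrt(pi) * exp(-k^2/4)/10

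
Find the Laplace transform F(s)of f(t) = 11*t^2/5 22/(5*s^3)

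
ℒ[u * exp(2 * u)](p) (p - 2)^(-2)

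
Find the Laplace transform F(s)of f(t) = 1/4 1/(4*s)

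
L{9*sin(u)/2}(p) 9/(2*(p^2 + 1))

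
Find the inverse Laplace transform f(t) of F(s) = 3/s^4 t^3/2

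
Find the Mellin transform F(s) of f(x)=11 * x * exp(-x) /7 11 * gamma(s + 1) /7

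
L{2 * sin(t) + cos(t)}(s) 2/(s^2 + 1) + s/(s^2 + 1)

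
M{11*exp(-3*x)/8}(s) 11*gamma(s)/(8*3^s)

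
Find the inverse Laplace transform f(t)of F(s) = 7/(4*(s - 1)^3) 7*t^2*exp(t)/8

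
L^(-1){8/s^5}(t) t^4/3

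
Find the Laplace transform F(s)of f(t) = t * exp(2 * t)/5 1/(5 * (s - 2)^2)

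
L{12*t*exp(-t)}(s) 12/(s + 1)^2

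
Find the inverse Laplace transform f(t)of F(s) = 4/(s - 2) 4 * exp(2 * t)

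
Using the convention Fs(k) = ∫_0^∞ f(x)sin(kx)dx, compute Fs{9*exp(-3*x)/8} 9*k/(8*(k^2 + 9))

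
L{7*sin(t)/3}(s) 7/(3*(s^2 + 1))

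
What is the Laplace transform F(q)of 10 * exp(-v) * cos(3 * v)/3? 10 * (q + 1)/(3 * ((q + 1)^2 + 9))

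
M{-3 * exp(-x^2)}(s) -3 * gamma(s/2)/2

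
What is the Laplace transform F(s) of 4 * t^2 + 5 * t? 8/s^3 + 5/s^2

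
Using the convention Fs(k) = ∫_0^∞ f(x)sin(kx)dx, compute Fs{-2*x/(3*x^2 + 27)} -pi*exp(-3*k)/3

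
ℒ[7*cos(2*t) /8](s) 7*s/(8*(s^2 + 4) ) 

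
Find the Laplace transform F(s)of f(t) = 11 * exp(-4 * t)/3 11/(3 * (s+4))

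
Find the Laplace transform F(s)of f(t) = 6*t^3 36/s^4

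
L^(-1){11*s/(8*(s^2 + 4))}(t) 11*cos(2*t)/8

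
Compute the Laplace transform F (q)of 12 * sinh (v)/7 12/ (7 * (q^2-1))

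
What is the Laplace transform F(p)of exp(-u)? 1/(p + 1)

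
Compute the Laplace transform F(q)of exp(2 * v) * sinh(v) 1/((q - 2)^2 - 1)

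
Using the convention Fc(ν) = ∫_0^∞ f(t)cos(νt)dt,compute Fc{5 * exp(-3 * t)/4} 15/(4 * (ν^2 + 9))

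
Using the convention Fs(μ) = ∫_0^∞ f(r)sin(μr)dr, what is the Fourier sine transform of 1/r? pi/2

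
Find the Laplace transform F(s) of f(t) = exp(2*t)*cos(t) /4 (s - 2) /(4*((s - 2) ^2+1) ) 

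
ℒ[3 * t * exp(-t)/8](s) 3/(8 * (s + 1)^2)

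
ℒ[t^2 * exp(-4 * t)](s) 2/(s+4)^3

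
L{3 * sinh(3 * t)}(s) 9/(s^2-9)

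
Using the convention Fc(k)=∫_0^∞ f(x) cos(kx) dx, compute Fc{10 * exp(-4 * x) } 40/(k^2 + 16) 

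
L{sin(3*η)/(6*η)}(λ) atan(3/λ)/6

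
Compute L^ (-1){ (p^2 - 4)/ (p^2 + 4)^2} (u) u*cos (2*u)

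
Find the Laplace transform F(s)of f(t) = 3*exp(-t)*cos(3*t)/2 3*(s + 1)/(2*((s + 1)^2 + 9))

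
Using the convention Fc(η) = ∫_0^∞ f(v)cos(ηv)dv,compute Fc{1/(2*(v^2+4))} pi*exp(-2*η)/8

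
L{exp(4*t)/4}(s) 1/(4*(s - 4))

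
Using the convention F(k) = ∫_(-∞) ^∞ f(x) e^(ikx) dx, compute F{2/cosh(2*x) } pi/cosh(pi*k/4) 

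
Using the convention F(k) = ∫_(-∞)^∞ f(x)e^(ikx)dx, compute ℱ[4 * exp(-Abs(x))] 8/(k^2 + 1)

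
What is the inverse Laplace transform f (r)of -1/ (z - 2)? -exp (2*r)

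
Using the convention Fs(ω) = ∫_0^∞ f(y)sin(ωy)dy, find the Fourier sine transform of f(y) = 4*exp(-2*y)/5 4*ω/(5*(ω^2 + 4))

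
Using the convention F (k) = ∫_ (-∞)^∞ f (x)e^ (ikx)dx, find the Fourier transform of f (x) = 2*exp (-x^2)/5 2*sqrt (pi)*exp (-k^2/4)/5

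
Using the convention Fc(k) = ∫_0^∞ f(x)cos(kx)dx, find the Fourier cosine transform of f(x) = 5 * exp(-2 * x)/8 5/(4 * (k^2 + 4))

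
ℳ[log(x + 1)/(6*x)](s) -pi*csc(pi*s)/(6*s - 6)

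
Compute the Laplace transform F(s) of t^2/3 2/(3*s^3) 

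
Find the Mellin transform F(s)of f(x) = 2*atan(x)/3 -pi*sec(pi*s/2)/(3*s)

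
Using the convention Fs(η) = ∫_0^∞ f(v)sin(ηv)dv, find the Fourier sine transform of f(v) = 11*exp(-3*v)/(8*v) 11*atan(η/3)/8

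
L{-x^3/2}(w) -3/w^4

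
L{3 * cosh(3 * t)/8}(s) 3 * s/(8 * (s^2 - 9))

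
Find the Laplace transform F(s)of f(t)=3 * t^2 6/s^3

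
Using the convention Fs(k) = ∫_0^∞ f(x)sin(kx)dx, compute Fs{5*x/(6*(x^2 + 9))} 5*pi*exp(-3*k)/12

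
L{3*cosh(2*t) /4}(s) 3*s/(4*(s^2 - 4) ) 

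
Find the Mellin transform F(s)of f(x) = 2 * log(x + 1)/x -2 * pi * csc(pi * s)/(s - 1)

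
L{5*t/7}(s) 5/(7*s^2)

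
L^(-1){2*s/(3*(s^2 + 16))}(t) 2*cos(4*t)/3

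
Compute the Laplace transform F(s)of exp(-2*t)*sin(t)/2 1/(2*((s + 2)^2 + 1))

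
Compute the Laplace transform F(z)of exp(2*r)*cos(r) (z - 2)/((z - 2)^2 + 1)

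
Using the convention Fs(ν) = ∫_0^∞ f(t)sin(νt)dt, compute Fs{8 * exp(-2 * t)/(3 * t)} 8 * atan(ν/2)/3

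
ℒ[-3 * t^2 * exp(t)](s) -6/(s - 1)^3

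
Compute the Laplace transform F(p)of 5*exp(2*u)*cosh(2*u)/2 5*(p - 2)/(2*p*(p - 4))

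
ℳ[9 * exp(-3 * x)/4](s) 3^(2 - s) * gamma(s)/4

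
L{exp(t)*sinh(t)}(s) 1/(s*(s - 2))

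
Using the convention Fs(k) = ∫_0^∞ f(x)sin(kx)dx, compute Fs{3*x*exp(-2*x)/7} 12*k/(7*(k^2 + 4)^2)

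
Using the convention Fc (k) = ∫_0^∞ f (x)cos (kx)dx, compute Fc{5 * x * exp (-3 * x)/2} 5 * (9 - k^2)/ (2 * (k^2 + 9)^2)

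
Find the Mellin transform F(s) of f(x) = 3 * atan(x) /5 -3 * pi * sec(pi * s/2) /(10 * s) 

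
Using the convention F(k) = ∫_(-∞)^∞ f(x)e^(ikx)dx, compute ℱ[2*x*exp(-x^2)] I*sqrt(pi)*k*exp(-k^2/4)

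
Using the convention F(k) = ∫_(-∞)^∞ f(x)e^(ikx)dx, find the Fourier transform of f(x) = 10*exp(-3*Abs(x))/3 20/(k^2 + 9)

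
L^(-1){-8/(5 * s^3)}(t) -4 * t^2/5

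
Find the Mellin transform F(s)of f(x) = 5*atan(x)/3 -5*pi*sec(pi*s/2)/(6*s)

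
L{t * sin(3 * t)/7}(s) 6 * s/(7 * (s^2 + 9)^2)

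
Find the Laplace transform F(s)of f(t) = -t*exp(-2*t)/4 -1/(4*(s + 2)^2)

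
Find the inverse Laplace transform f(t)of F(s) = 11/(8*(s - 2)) 11*exp(2*t)/8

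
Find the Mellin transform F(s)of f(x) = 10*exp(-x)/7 10*gamma(s)/7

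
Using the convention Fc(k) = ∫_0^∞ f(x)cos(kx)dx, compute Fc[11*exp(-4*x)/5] 44/(5*(k^2 + 16))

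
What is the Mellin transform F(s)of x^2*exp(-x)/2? gamma(s + 2)/2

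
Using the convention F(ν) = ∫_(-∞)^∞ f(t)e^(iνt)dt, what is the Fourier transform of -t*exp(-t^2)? -I*sqrt(pi)*ν*exp(-ν^2/4)/2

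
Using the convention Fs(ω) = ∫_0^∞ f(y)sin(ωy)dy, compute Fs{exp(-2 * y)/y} atan(ω/2)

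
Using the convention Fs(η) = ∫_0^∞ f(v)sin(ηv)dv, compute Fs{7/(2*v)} 7*pi/4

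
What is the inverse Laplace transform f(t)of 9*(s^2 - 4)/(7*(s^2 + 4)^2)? 9*t*cos(2*t)/7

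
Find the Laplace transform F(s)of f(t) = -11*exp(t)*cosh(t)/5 11*(1 - s)/(5*s*(s - 2))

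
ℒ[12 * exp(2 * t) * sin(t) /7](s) 12/(7 * ((s - 2) ^2 + 1) ) 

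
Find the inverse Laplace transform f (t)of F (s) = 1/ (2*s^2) t/2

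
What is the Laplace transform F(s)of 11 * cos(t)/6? 11 * s/(6 * (s^2 + 1))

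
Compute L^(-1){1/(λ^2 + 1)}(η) sin(η)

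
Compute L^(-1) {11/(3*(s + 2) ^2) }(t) 11*t*exp(-2*t) /3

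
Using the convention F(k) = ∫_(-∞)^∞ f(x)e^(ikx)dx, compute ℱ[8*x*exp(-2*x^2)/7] sqrt(2)*I*sqrt(pi)*k*exp(-k^2/8)/7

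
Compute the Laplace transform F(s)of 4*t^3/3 8/s^4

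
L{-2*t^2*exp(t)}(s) -4/(s - 1)^3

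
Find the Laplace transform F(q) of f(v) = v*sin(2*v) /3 4*q/(3*(q^2 + 4) ^2) 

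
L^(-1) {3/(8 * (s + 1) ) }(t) 3 * exp(-t) /8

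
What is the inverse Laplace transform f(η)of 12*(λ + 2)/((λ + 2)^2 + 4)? 12*exp(-2*η)*cos(2*η)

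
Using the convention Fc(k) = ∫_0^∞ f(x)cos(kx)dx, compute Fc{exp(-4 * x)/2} 2/(k^2 + 16)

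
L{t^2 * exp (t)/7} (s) 2/ (7 * (s - 1)^3)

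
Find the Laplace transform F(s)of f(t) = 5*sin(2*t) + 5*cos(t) 5*s/(s^2 + 1) + 10/(s^2 + 4)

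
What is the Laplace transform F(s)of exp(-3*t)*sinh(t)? 1/((s + 3)^2 - 1)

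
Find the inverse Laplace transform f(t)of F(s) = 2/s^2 2*t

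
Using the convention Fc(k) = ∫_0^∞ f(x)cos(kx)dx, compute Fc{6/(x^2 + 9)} pi*exp(-3*k)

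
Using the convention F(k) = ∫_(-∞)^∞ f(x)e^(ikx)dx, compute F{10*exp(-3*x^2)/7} 10*sqrt(3)*sqrt(pi)*exp(-k^2/12)/21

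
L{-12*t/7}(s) -12/(7*s^2)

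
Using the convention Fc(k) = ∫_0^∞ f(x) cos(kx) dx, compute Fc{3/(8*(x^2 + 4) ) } 3*pi*exp(-2*k) /32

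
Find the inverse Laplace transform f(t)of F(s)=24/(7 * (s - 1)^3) 12 * t^2 * exp(t)/7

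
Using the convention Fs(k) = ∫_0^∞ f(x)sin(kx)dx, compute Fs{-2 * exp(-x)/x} -2 * atan(k)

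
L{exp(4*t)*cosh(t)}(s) (s - 4)/((s - 4)^2-1)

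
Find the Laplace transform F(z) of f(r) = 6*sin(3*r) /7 18/(7*(z^2 + 9) ) 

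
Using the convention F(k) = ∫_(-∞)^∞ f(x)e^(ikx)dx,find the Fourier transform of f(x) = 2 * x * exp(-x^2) I * sqrt(pi) * k * exp(-k^2/4)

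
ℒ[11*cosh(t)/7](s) 11*s/(7*(s^2 - 1))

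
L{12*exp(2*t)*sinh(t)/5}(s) 12/(5*((s - 2)^2 - 1))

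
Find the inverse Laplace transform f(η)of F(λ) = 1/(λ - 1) exp(η)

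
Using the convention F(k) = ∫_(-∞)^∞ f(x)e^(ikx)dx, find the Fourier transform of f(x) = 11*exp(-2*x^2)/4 11*sqrt(2)*sqrt(pi)*exp(-k^2/8)/8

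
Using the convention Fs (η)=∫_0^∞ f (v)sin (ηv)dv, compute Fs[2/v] pi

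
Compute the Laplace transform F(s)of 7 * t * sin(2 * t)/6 14 * s/(3 * (s^2 + 4)^2)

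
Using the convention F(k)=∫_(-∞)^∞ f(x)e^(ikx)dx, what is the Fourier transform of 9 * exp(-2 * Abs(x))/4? 9/(k^2 + 4)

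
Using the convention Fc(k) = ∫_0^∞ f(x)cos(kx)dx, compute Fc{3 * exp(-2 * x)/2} 3/(k^2 + 4)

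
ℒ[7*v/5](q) 7/(5*q^2)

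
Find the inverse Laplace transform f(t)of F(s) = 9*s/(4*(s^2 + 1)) 9*cos(t)/4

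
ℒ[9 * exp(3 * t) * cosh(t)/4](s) 9 * (s - 3)/(4 * ((s - 3)^2-1))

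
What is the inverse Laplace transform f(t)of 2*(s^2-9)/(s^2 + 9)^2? 2*t*cos(3*t)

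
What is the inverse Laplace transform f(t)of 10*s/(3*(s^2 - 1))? 10*cosh(t)/3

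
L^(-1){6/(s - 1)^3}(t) 3*t^2*exp(t)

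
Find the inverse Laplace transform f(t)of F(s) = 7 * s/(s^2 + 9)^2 7 * t * sin(3 * t)/6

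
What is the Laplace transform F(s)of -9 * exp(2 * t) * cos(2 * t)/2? 9 * (2 - s)/(2 * ((s - 2)^2 + 4))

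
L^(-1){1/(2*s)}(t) 1/2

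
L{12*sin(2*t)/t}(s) 12*atan(2/s)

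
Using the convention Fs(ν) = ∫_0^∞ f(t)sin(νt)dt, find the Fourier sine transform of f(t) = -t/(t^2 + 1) -pi*exp(-ν)/2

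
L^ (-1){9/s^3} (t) 9 * t^2/2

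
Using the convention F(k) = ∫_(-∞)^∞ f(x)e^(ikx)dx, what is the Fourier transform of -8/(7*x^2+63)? -8*pi*exp(-3*Abs(k))/21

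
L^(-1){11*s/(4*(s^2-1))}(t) 11*cosh(t)/4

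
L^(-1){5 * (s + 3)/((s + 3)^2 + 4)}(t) 5 * exp(-3 * t) * cos(2 * t)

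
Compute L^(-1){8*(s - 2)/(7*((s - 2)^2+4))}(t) 8*exp(2*t)*cos(2*t)/7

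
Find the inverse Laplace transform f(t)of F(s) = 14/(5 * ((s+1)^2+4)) 7 * exp(-t) * sin(2 * t)/5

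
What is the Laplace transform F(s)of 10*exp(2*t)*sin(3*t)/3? 10/((s - 2)^2+9)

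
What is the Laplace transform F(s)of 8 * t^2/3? 16/(3 * s^3)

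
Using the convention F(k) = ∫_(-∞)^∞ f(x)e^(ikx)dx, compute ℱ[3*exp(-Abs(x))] 6/(k^2 + 1)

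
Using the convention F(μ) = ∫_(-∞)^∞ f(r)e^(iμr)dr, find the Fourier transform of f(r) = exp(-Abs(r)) 2/(μ^2 + 1)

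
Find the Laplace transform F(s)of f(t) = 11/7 11/(7*s)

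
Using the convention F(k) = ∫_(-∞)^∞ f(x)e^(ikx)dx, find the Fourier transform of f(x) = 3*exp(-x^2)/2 3*sqrt(pi)*exp(-k^2/4)/2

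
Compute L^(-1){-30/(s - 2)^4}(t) -5*t^3*exp(2*t)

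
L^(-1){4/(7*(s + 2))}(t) 4*exp(-2*t)/7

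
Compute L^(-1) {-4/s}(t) -4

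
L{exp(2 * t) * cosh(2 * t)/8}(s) (s - 2)/(8 * s * (s - 4))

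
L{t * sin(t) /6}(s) s/(3 * (s^2 + 1) ^2) 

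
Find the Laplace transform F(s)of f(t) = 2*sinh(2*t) 4/(s^2 - 4)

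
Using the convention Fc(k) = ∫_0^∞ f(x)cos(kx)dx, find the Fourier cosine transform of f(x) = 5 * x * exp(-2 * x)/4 5 * (4 - k^2)/(4 * (k^2 + 4)^2)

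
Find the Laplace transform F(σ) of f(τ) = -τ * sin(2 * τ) -4 * σ/(σ^2+4) ^2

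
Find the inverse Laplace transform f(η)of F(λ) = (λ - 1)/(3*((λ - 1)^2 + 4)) exp(η)*cos(2*η)/3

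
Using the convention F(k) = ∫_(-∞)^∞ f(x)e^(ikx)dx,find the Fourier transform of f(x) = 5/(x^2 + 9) 5*pi*exp(-3*Abs(k))/3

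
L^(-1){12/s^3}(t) 6 * t^2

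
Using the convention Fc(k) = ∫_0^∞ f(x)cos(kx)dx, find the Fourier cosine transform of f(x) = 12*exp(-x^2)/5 6*sqrt(pi)*exp(-k^2/4)/5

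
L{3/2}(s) 3/(2*s)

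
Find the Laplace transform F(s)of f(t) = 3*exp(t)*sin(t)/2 3/(2*((s - 1)^2+1))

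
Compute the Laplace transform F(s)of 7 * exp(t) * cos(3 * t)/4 7 * (s - 1)/(4 * ((s - 1)^2 + 9))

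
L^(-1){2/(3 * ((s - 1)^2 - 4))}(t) exp(t) * sinh(2 * t)/3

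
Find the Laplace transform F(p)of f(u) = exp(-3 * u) 1/(p + 3)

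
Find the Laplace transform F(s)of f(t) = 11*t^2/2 11/s^3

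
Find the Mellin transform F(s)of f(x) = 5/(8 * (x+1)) 5 * pi * csc(pi * s)/8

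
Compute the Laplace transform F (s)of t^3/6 s^ (-4)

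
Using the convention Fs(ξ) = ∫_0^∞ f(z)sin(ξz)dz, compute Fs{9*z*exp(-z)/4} 9*ξ/(2*(ξ^2 + 1)^2)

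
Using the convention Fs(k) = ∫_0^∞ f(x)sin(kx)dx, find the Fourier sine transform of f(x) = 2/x pi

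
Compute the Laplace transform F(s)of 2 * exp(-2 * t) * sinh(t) 2/((s + 2)^2-1)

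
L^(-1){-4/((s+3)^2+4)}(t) -2*exp(-3*t)*sin(2*t)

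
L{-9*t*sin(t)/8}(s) -9*s/(4*(s^2+1)^2)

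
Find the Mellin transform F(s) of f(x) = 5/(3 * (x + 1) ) 5 * pi * csc(pi * s) /3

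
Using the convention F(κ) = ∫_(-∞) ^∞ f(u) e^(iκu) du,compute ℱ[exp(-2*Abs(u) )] 4/(κ^2+4) 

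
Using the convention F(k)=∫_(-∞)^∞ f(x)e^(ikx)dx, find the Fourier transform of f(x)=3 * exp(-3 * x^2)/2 sqrt(3) * sqrt(pi) * exp(-k^2/12)/2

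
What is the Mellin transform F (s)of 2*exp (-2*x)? 2^ (1 - s)*gamma (s)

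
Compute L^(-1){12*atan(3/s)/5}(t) 12*sin(3*t)/(5*t)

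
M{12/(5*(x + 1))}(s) 12*pi*csc(pi*s)/5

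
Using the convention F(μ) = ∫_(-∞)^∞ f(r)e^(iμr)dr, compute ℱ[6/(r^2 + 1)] 6 * pi * exp(-Abs(μ))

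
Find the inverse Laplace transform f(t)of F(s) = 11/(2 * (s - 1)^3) 11 * t^2 * exp(t)/4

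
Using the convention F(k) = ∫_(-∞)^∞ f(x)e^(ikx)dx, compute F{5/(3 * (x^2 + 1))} 5 * pi * exp(-Abs(k))/3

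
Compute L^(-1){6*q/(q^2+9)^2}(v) v*sin(3*v)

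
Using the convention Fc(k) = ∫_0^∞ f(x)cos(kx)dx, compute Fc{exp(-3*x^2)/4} sqrt(3)*sqrt(pi)*exp(-k^2/12)/24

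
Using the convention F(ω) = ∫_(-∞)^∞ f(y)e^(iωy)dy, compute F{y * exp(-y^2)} I * sqrt(pi) * ω * exp(-ω^2/4)/2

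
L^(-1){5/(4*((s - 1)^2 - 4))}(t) 5*exp(t)*sinh(2*t)/8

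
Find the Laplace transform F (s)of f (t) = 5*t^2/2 5/s^3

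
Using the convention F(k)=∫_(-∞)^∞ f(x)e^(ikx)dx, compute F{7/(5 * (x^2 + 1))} 7 * pi * exp(-Abs(k))/5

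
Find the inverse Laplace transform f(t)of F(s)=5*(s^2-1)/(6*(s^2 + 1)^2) 5*t*cos(t)/6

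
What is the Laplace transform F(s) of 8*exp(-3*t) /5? 8/(5*(s + 3) ) 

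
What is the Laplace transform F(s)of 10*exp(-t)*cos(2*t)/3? 10*(s + 1)/(3*((s + 1)^2 + 4))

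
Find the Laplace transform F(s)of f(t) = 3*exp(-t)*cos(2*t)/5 3*(s + 1)/(5*((s + 1)^2 + 4))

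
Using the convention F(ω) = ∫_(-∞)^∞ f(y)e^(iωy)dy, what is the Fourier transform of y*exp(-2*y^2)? sqrt(2)*I*sqrt(pi)*ω*exp(-ω^2/8)/8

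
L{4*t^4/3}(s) 32/s^5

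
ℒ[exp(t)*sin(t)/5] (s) 1/(5*((s - 1)^2 + 1))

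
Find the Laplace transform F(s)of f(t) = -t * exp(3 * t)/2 -1/(2 * (s - 3)^2)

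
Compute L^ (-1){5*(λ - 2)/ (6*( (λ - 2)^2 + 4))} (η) 5*exp (2*η)*cos (2*η)/6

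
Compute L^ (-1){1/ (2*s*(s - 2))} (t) exp (t)*sinh (t)/2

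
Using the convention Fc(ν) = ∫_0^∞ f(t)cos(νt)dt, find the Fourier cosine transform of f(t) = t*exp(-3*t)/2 (9 - ν^2)/(2*(ν^2 + 9)^2)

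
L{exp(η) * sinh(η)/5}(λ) 1/(5 * λ * (λ - 2))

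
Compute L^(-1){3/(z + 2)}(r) 3 * exp(-2 * r)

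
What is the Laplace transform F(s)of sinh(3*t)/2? 3/(2*(s^2 - 9))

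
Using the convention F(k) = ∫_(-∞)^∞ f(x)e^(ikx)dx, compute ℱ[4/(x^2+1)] 4*pi*exp(-Abs(k))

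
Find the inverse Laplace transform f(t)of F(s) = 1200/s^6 10*t^5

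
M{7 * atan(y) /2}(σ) -7 * pi * sec(pi * σ/2) /(4 * σ) 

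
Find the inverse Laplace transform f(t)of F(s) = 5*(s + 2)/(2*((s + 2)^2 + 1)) 5*exp(-2*t)*cos(t)/2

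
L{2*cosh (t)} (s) 2*s/ (s^2 - 1)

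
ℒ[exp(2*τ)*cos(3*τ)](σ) (σ - 2)/((σ - 2)^2 + 9)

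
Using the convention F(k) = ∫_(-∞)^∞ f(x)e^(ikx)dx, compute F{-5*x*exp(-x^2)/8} -5*I*sqrt(pi)*k*exp(-k^2/4)/16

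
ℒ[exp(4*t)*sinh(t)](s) 1/((s - 4)^2 - 1)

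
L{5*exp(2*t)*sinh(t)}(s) 5/((s - 2)^2 - 1)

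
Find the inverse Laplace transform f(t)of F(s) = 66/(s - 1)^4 11*t^3*exp(t)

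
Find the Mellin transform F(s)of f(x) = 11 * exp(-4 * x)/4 11 * gamma(s)/(4 * 2^(2 * s))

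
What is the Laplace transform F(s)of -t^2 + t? s^(-2) - 2/s^3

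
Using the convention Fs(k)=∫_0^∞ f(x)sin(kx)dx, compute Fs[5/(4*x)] 5*pi/8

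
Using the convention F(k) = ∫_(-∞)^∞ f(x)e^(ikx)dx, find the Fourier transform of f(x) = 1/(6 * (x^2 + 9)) pi * exp(-3 * Abs(k))/18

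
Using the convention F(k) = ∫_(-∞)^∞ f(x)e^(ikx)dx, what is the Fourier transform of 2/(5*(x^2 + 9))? 2*pi*exp(-3*Abs(k))/15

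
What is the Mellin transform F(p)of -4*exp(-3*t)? -4*gamma(p)/3^p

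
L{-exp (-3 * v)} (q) -1/ (q + 3)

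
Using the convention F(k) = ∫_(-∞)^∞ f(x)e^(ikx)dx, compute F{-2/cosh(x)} -2 * pi/cosh(pi * k/2)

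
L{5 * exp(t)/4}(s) 5/(4 * (s - 1))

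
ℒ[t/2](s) 1/(2*s^2)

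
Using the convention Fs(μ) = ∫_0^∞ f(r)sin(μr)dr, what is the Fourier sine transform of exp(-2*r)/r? atan(μ/2)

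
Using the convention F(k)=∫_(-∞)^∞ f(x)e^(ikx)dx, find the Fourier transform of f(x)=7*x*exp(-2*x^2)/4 7*sqrt(2)*I*sqrt(pi)*k*exp(-k^2/8)/32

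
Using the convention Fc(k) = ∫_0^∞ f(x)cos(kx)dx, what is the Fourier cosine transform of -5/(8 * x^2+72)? -5 * pi * exp(-3 * k)/48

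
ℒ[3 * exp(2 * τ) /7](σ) 3/(7 * (σ - 2) ) 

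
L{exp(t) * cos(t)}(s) (s - 1)/((s - 1)^2+1)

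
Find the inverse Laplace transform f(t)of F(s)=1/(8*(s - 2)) exp(2*t)/8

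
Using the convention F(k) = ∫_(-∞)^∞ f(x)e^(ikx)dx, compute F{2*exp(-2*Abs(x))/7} 8/(7*(k^2+4))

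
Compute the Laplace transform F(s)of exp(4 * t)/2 1/(2 * (s - 4))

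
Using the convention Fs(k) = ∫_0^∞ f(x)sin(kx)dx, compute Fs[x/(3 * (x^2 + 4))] pi * exp(-2 * k)/6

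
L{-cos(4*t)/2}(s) -s/(2*s^2 + 32)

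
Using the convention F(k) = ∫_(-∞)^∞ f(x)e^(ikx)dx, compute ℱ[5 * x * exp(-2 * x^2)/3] 5 * sqrt(2) * I * sqrt(pi) * k * exp(-k^2/8)/24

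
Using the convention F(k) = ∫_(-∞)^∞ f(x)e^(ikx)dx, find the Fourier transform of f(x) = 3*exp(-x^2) 3*sqrt(pi)*exp(-k^2/4)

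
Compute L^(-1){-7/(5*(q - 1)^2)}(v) -7*v*exp(v)/5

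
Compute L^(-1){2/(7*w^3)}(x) x^2/7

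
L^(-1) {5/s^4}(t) 5*t^3/6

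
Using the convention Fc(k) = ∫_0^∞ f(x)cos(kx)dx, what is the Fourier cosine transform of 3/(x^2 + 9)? pi * exp(-3 * k)/2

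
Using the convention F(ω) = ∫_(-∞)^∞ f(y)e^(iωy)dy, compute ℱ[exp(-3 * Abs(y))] 6/(ω^2+9)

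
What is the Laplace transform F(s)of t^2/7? 2/(7 * s^3)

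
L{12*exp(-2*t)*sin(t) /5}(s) 12/(5*((s+2) ^2+1) ) 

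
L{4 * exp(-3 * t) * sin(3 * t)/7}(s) 12/(7 * ((s + 3)^2 + 9))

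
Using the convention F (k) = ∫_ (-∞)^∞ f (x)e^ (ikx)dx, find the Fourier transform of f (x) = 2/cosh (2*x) pi/cosh (pi*k/4)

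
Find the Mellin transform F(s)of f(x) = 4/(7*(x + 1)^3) 2*pi*(s - 2)*(s - 1)/(7*sin(pi*s))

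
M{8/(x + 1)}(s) 8 * pi * csc(pi * s)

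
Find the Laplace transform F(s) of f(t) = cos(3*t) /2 s/(2*(s^2+9) ) 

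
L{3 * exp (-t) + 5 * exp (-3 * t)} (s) 5/ (s + 3) + 3/ (s + 1)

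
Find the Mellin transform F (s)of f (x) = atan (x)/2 -pi*sec (pi*s/2)/ (4*s)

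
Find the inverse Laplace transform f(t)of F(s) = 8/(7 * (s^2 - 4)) 4 * sinh(2 * t)/7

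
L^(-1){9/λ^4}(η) 3*η^3/2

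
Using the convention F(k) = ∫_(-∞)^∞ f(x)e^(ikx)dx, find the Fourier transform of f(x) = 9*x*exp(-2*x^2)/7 9*sqrt(2)*I*sqrt(pi)*k*exp(-k^2/8)/56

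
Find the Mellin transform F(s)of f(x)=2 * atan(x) -pi * sec(pi * s/2)/s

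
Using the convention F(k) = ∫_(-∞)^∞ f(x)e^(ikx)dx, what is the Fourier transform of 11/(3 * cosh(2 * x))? 11 * pi/(6 * cosh(pi * k/4))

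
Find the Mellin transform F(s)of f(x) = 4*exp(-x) 4*gamma(s)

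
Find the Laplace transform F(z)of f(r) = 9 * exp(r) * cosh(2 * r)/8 9 * (z - 1)/(8 * ((z - 1)^2 - 4))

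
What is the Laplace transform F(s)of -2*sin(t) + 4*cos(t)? 4*s/(s^2 + 1)-2/(s^2 + 1)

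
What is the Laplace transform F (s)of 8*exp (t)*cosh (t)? 8*(s - 1)/ (s*(s - 2))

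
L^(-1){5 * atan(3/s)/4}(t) 5 * sin(3 * t)/(4 * t)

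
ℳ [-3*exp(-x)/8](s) -3*gamma(s)/8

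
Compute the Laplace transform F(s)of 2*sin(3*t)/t 2*atan(3/s)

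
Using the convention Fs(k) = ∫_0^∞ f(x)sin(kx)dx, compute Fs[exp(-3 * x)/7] k/(7 * (k^2+9))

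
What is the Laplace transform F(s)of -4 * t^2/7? -8/(7 * s^3)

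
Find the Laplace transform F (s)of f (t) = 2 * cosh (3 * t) 2 * s/ (s^2-9)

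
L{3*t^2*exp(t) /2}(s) 3/(s - 1) ^3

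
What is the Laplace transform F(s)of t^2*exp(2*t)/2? (s - 2)^(-3)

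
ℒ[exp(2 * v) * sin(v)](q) 1/((q - 2)^2 + 1)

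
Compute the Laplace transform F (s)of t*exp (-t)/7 1/ (7*(s+1)^2)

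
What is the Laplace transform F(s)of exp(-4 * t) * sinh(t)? 1/((s + 4)^2-1)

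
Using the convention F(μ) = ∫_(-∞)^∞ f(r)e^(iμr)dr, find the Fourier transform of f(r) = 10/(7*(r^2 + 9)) 10*pi*exp(-3*Abs(μ))/21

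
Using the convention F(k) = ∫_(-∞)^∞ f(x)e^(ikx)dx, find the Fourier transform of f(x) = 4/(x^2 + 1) 4 * pi * exp(-Abs(k))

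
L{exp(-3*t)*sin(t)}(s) 1/((s + 3)^2 + 1)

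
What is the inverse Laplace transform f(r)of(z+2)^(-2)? r * exp(-2 * r)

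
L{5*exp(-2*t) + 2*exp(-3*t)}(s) 2/(s + 3) + 5/(s + 2)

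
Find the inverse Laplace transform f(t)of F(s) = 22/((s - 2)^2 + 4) 11*exp(2*t)*sin(2*t)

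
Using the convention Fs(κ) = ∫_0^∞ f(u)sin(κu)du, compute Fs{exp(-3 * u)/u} atan(κ/3)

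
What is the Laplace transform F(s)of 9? 9/s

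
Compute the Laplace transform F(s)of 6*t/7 6/(7*s^2)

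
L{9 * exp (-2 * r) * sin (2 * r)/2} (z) 9/ ( (z + 2)^2 + 4)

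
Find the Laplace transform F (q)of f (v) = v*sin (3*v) 6*q/ (q^2 + 9)^2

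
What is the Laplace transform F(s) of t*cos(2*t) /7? (s^2 - 4) /(7*(s^2 + 4) ^2) 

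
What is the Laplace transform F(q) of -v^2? -2/q^3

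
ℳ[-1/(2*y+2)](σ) -pi*csc(pi*σ)/2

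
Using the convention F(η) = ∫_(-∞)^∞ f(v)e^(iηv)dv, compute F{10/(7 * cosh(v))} 10 * pi/(7 * cosh(pi * η/2))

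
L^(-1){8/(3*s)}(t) 8/3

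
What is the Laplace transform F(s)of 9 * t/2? 9/(2 * s^2)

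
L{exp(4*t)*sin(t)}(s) 1/((s - 4)^2 + 1)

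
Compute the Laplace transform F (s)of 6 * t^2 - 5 12/s^3 - 5/s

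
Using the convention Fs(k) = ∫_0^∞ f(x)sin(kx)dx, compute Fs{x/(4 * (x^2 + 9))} pi * exp(-3 * k)/8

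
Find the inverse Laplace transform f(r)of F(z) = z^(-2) r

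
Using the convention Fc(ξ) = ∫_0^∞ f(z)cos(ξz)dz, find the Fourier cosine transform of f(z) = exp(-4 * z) 4/(ξ^2+16)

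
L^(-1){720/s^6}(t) 6 * t^5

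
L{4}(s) 4/s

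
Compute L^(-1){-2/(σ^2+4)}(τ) -sin(2 * τ)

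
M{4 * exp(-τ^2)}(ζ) 2 * gamma(ζ/2)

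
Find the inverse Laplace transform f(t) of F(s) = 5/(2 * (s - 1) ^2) 5 * t * exp(t) /2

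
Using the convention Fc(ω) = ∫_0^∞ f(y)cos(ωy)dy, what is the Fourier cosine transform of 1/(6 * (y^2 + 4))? pi * exp(-2 * ω)/24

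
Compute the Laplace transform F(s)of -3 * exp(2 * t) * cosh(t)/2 3 * (2 - s)/(2 * ((s - 2)^2 - 1))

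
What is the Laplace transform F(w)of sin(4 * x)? 4/(w^2+16)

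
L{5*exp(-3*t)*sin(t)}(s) 5/((s + 3)^2 + 1)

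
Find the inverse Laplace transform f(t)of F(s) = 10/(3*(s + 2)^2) 10*t*exp(-2*t)/3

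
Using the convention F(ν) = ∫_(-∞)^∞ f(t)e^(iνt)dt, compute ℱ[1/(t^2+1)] pi * exp(-Abs(ν))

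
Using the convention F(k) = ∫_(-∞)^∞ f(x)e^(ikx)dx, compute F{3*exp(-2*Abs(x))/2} 6/(k^2 + 4)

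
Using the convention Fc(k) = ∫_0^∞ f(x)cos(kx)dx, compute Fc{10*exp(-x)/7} 10/(7*(k^2 + 1))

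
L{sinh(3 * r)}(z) 3/(z^2 - 9)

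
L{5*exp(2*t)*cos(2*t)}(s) 5*(s - 2)/((s - 2)^2 + 4)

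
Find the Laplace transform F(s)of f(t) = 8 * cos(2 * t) 8 * s/(s^2 + 4)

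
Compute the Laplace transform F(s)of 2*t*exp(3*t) 2/(s - 3)^2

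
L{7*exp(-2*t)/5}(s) 7/(5*(s + 2))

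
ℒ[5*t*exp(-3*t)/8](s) 5/(8*(s + 3)^2)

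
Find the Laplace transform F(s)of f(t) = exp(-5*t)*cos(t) (s + 5)/((s + 5)^2 + 1)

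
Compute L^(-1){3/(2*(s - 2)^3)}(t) 3*t^2*exp(2*t)/4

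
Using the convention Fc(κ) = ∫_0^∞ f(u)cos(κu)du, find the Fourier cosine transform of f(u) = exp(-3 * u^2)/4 sqrt(3) * sqrt(pi) * exp(-κ^2/12)/24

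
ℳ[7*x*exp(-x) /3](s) 7*gamma(s + 1) /3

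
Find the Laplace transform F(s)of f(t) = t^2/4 1/(2*s^3)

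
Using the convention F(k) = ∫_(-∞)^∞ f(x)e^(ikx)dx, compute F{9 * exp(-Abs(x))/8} 9/(4 * (k^2 + 1))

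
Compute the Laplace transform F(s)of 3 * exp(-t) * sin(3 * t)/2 9/(2 * ((s + 1)^2 + 9))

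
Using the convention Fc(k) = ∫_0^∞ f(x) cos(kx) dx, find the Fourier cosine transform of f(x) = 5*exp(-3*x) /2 15/(2*(k^2 + 9) ) 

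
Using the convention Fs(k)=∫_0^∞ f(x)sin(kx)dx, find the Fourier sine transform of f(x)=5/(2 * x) 5 * pi/4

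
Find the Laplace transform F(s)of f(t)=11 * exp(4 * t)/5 11/(5 * (s - 4))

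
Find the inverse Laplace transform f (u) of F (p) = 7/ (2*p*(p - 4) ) 7*exp (2*u)*sinh (2*u) /4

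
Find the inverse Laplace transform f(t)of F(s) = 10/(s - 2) 10 * exp(2 * t)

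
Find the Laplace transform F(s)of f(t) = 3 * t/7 3/(7 * s^2)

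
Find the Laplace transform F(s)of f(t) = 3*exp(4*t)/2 3/(2*(s - 4))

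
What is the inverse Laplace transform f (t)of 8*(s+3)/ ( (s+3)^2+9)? 8*exp (-3*t)*cos (3*t)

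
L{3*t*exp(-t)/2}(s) 3/(2*(s + 1)^2)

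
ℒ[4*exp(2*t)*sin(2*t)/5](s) 8/(5*((s - 2)^2 + 4))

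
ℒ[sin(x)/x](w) atan(1/w)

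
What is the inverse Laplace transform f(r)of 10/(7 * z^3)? 5 * r^2/7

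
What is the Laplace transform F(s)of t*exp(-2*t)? (s+2)^(-2)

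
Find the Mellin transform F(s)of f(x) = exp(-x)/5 gamma(s)/5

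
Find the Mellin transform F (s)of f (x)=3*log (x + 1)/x -3*pi*csc (pi*s)/ (s - 1)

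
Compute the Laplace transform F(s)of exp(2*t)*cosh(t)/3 (s - 2)/(3*((s - 2)^2 - 1))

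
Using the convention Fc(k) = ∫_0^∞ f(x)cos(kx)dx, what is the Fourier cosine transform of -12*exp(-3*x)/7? -36/(7*k^2 + 63)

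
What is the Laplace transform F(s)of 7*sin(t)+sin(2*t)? 7/(s^2+1)+2/(s^2+4)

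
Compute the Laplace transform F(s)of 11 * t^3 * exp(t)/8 33/(4 * (s - 1)^4)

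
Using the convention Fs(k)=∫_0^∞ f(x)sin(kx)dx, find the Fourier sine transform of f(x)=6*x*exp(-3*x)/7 36*k/(7*(k^2+9)^2)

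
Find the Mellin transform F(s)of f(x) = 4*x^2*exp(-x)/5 4*gamma(s + 2)/5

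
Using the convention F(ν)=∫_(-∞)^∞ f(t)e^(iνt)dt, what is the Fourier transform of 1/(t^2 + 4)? pi*exp(-2*Abs(ν))/2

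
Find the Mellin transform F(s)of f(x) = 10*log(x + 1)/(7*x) -10*pi*csc(pi*s)/(7*s - 7)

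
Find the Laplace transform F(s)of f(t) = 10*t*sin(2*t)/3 40*s/(3*(s^2 + 4)^2)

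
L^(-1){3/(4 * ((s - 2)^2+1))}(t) 3 * exp(2 * t) * sin(t)/4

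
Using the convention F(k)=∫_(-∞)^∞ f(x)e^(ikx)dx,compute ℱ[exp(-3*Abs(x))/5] 6/(5*(k^2+9))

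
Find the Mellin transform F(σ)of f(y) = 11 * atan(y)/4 -11 * pi * sec(pi * σ/2)/(8 * σ)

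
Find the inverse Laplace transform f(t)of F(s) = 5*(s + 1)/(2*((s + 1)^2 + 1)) 5*exp(-t)*cos(t)/2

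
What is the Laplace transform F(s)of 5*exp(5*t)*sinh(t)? 5/((s - 5)^2 - 1)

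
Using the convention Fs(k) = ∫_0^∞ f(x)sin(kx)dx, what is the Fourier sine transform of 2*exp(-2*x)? 2*k/(k^2 + 4)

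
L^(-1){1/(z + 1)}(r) exp(-r)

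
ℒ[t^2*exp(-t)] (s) 2/(s + 1)^3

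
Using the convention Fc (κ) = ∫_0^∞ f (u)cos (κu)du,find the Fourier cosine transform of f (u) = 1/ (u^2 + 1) pi*exp (-κ)/2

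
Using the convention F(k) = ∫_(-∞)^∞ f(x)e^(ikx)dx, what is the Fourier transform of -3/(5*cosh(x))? -3*pi/(5*cosh(pi*k/2))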